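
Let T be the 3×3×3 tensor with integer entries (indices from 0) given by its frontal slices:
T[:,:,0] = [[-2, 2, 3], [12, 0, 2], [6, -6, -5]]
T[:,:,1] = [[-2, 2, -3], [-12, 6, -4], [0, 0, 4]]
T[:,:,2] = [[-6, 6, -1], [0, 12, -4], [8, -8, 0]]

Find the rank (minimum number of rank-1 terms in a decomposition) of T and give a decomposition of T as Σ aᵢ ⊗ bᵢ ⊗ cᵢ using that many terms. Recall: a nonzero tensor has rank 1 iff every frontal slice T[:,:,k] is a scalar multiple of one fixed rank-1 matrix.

rank(T) = 3

Lower bound: the mode-1 unfolding of T (rows indexed by i, columns by (j,k) = (0,0), (0,1), (0,2), (1,0), (1,1), (1,2), (2,0), (2,1), (2,2)) is [[-2, -2, -6, 2, 2, 6, 3, -3, -1], [12, -12, 0, 0, 6, 12, 2, -4, -4], [6, 0, 8, -6, 0, -8, -5, 4, 0]].
There the 3×3 minor on rows i ∈ {0, 1, 2}, columns (j,k) ∈ {(0,0), (0,1), (0,2)} is det [[-2, -2, -6], [12, -12, 0], [6, 0, 8]] = -48 ≠ 0, so this unfolding has rank ≥ 3; CP rank is at least every unfolding rank, so rank(T) ≥ 3. (This is only a lower bound: in general the CP rank may exceed every unfolding rank, so we still need to exhibit 3 rank-1 terms summing to T.)
Upper bound: T is a sum of 3 rank-1 terms, T = [0, 1, 0] ⊗ [2, 1, 0] ⊗ [4, -2, 4] + [1, 0, -2] ⊗ [2, -2, -1] ⊗ [-2, 1, -1] + [1, 2, -1] ⊗ [2, -2, 1] ⊗ [1, -2, -2] (one valid choice — decompositions are not unique — normalised so each a, b is primitive with positive first nonzero entry; check it by expanding all entries), so rank(T) ≤ 3.
These bounds meet, so rank(T) = 3.
Check entry T[2,2,0] = -5: (0)·(0)·(4) + (-2)·(-1)·(-2) + (-1)·(1)·(1) = -5.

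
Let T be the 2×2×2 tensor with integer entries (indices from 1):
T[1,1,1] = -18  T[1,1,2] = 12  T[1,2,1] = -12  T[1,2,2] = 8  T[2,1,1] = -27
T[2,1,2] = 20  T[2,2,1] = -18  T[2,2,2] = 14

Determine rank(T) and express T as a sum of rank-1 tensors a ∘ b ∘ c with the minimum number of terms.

rank(T) = 2

Lower bound: the mode-1 unfolding of T (rows indexed by i, columns by (j,k) = (1,1), (1,2), (2,1), (2,2)) is [[-18, 12, -12, 8], [-27, 20, -18, 14]].
There the 2×2 minor on rows i ∈ {1, 2}, columns (j,k) ∈ {(1,1), (1,2)} is det [[-18, 12], [-27, 20]] = -36 ≠ 0, so this unfolding has rank ≥ 2; CP rank is at least every unfolding rank, so rank(T) ≥ 2. (Flattening ranks never certify an upper bound on CP rank; for that we must actually write T with 2 rank-1 terms.)
Upper bound — finding two terms. Write S_k = T[:,:,k] for the frontal slices: S₁ = [[-18, -12], [-27, -18]], S₂ = [[12, 8], [20, 14]].
If T = a₁ ∘ b₁ ∘ c₁ + a₂ ∘ b₂ ∘ c₂ then each S_k = c₁[k]·a₁b₁ᵀ + c₂[k]·a₂b₂ᵀ. S₁ and S₂ are linearly independent, so a₁b₁ᵀ and a₂b₂ᵀ must span the same plane of matrices: they are the rank-1 matrices of the form x·S₁ + y·S₂.
det(x·S₁ + y·S₂) is −12·xy + 8·y² = (-4)·(3·x − 2·y)(y), vanishing at (x:y) = (2:3) and (1:0).
M₁ = 2·S₁ + 3·S₂ = [[0, 0], [6, 6]] = 6·[0, 1][1, 1]ᵀ and M₂ = S₁ = [[-18, -12], [-27, -18]] = (-3)·[2, 3][3, 2]ᵀ, so take a₁ = [0, 1], b₁ = [1, 1], a₂ = [2, 3], b₂ = [3, 2].
Each slice is an integer combination of E₁ = a₁b₁ᵀ and E₂ = a₂b₂ᵀ: S₁ = −3·E₂, S₂ = 2·E₁ + 2·E₂; reading off coefficients, c₁ = [0, 2] and c₂ = [-3, 2].
Hence T = [0, 1] ∘ [1, 1] ∘ [0, 2] + [2, 3] ∘ [3, 2] ∘ [-3, 2], so rank(T) ≤ 2.
These bounds meet, so rank(T) = 2.
Check entry T[2,2,1] = -18: (1)·(1)·(0) + (3)·(2)·(-3) = -18.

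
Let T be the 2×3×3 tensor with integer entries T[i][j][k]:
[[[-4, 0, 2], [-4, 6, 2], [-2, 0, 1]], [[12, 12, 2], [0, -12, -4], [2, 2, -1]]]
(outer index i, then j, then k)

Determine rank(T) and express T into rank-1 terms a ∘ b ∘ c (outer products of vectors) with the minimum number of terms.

Lower bound: in the mode-2 unfolding of T (rows indexed by j, columns by (i,k)) the 3×3 minor on rows j ∈ {0, 1, 2}, columns (i,k) ∈ {(0,0), (0,1), (1,0)} is det [[-4, 0, 12], [-4, 6, 0], [-2, 0, 2]] = 96 ≠ 0, so that unfolding has rank ≥ 3 and hence rank(T) ≥ 3 (CP rank is at least every unfolding rank, though it can be larger).
Upper bound: T is a sum of 3 rank-1 terms, T = [0, 1] ∘ [2, -1, 0] ∘ [4, 4, 2] + [1, -2] ∘ [2, -1, 1] ∘ [0, -2, 0] + [1, -1] ∘ [2, 2, 1] ∘ [-2, 2, 1] (one valid choice — decompositions are not unique — normalised so each a, b is primitive with positive first nonzero entry; check it by expanding all entries), so rank(T) ≤ 3.
These bounds meet, so rank(T) = 3.

rank(T) = 3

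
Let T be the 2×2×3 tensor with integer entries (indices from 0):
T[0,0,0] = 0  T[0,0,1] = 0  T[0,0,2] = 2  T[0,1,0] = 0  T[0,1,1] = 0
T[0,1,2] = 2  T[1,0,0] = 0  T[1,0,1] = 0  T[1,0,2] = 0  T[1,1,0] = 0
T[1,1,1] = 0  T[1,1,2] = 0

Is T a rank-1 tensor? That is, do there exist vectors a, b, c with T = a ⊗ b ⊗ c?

If T = a ⊗ b ⊗ c then every fibre of T is a multiple of the corresponding factor, so read the factors off the fibres through the nonzero entry T[0,0,2] = 2.
The mode-1 fibre T[:,0,2] = [2, 0] gives a = (1, 0) (primitive direction); the mode-2 fibre T[0,:,2] = [2, 2] gives b = (1, 1); then c[k] = T[0,0,k] / (a[0]·b[0]) = [0, 0, 2] / 1 = (0, 0, 2).
Expanding (1, 0) ⊗ (1, 1) ⊗ (0, 0, 2) reproduces all 12 entries of T, so T = (1, 0) ⊗ (1, 1) ⊗ (0, 0, 2) and rank(T) ≤ 1.
Equivalently every frontal slice T[:,:,k] is c[k] times the rank-1 matrix (1, 0) ⊗ (1, 1). So T has rank 1 (it is nonzero).

Yes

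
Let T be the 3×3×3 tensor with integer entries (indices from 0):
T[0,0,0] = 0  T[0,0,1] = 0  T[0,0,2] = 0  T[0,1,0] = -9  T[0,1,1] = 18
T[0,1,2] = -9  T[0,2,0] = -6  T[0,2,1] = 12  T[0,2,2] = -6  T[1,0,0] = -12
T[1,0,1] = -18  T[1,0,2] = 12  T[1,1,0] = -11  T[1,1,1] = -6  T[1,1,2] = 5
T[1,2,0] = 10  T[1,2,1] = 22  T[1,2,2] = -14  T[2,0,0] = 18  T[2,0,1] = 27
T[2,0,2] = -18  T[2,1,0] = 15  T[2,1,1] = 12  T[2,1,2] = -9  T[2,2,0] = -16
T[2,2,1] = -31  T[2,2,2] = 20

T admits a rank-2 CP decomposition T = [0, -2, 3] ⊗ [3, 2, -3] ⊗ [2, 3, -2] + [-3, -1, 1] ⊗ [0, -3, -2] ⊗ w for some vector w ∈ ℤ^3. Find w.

w = [-1, 2, -1]

Subtract the known terms from T to get the rank-1 residual R = [-3, -1, 1] ⊗ [0, -3, -2] ⊗ w, so R[i,j,k] = a[i]·b[j]·w[k]. Pick indices with nonzero a[0]·b[1] = (-3)·(-3) = 9. Only the fibre through (0,1,·) is needed: R[0,1,:] = T[0,1,:] − Σₗ aₗ[0]bₗ[1]cₗ = [-9, 18, -9] − (0)·(2)·[2, 3, -2] = [-9, 18, -9]. Then w[k] = R[0,1,k] / 9 for each k, giving w = [-9, 18, -9] / 9 = [-1, 2, -1].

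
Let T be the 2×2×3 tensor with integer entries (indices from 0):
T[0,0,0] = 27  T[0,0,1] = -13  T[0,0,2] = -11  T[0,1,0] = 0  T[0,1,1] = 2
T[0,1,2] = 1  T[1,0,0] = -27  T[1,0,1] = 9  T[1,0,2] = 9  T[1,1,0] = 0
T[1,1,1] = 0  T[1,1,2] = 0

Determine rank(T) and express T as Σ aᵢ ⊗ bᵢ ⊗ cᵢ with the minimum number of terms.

Lower bound: in the mode-3 unfolding of T (rows indexed by k, columns by (i,j)) the 2×2 minor on rows k ∈ {0, 1}, columns (i,j) ∈ {(0,0), (0,1)} is det [[27, 0], [-13, 2]] = 54 ≠ 0, so that unfolding has rank ≥ 2 and hence rank(T) ≥ 2 (CP rank is at least every unfolding rank, though it can be larger).
Upper bound: with S_k = T[:,:,k], the two rank-1 terms a₁b₁ᵀ, a₂b₂ᵀ are the rank-1 members of the pencil x·S₀ + y·S₁.
det(x·S₀ + y·S₁) is 54·xy − 18·y² = 18·(3·x − y)(y), vanishing at (x:y) = (1:3) and (1:0).
M₁ = S₀ + 3·S₁ = [[-12, 6], [0, 0]] = (-6)·(1, 0)(2, -1)ᵀ and M₂ = S₀ = [[27, 0], [-27, 0]] = 27·(1, -1)(1, 0)ᵀ, so take a₁ = (1, 0), b₁ = (2, -1), a₂ = (1, -1), b₂ = (1, 0).
Each slice is an integer combination of E₁ = a₁b₁ᵀ and E₂ = a₂b₂ᵀ: S₀ = 27·E₂, S₁ = −2·E₁ − 9·E₂, S₂ = −E₁ − 9·E₂; reading off coefficients, c₁ = (0, -2, -1) and c₂ = (27, -9, -9).
Hence T = (1, 0) ⊗ (2, -1) ⊗ (0, -2, -1) + (1, -1) ⊗ (1, 0) ⊗ (27, -9, -9), so rank(T) ≤ 2.
These bounds meet, so rank(T) = 2.

rank(T) = 2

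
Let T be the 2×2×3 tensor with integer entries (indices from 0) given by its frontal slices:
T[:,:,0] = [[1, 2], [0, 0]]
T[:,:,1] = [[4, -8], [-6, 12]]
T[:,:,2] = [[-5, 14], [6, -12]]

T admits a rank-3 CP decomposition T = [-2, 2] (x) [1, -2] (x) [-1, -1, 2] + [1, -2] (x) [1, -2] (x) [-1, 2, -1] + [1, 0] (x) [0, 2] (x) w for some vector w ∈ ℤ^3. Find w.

w = [2, 0, 2]

Subtract the known terms from T to get the rank-1 residual R = [1, 0] (x) [0, 2] (x) w, so R[i,j,k] = a[i]·b[j]·w[k]. Pick indices with nonzero a[0]·b[1] = (1)·(2) = 2. Only the fibre through (0,1,·) is needed: R[0,1,:] = T[0,1,:] − Σₗ aₗ[0]bₗ[1]cₗ = [2, -8, 14] − (-2)·(-2)·[-1, -1, 2] − (1)·(-2)·[-1, 2, -1] = [4, 0, 4]. Then w[k] = R[0,1,k] / 2 for each k, giving w = [4, 0, 4] / 2 = [2, 0, 2].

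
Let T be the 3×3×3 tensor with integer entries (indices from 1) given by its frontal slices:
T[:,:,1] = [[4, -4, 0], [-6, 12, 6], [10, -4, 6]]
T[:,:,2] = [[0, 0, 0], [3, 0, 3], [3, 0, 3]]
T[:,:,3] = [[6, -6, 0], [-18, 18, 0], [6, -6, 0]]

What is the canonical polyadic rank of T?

Lower bound: the mode-1 unfolding of T (rows indexed by i, columns by (j,k) = (1,1), (1,2), (1,3), (2,1), (2,2), (2,3), (3,1), (3,2), (3,3)) is [[4, 0, 6, -4, 0, -6, 0, 0, 0], [-6, 3, -18, 12, 0, 18, 6, 3, 0], [10, 3, 6, -4, 0, -6, 6, 3, 0]].
There the 2×2 minor on rows i ∈ {1, 2}, columns (j,k) ∈ {(1,1), (1,2)} is det [[4, 0], [-6, 3]] = 12 ≠ 0, so this unfolding has rank ≥ 2; CP rank is at least every unfolding rank, so rank(T) ≥ 2. (Flattening ranks never certify an upper bound on CP rank; for that we must actually write T with 2 rank-1 terms.)
Upper bound — finding two terms. Write S_k = T[:,:,k] for the frontal slices: S₁ = [[4, -4, 0], [-6, 12, 6], [10, -4, 6]], S₂ = [[0, 0, 0], [3, 0, 3], [3, 0, 3]], S₃ = [[6, -6, 0], [-18, 18, 0], [6, -6, 0]].
If T = a₁ (x) b₁ (x) c₁ + a₂ (x) b₂ (x) c₂ then each S_k = c₁[k]·a₁b₁ᵀ + c₂[k]·a₂b₂ᵀ. S₁ and S₂ are linearly independent, so a₁b₁ᵀ and a₂b₂ᵀ must span the same plane of matrices: they are the rank-1 matrices of the form x·S₁ + y·S₂.
The 2×2 minor of x·S₁ + y·S₂ on rows {1,2}, columns {1,2} is 24·x² + 12·xy = 12·(2·x + y)(x), vanishing at (x:y) = (1:-2) and (0:1).
M₁ = S₁ − 2·S₂ = [[4, -4, 0], [-12, 12, 0], [4, -4, 0]] = 4·(1, -3, 1)(1, -1, 0)ᵀ and M₂ = S₂ = [[0, 0, 0], [3, 0, 3], [3, 0, 3]] = 3·(0, 1, 1)(1, 0, 1)ᵀ, so take a₁ = (1, -3, 1), b₁ = (1, -1, 0), a₂ = (0, 1, 1), b₂ = (1, 0, 1).
Each slice is an integer combination of E₁ = a₁b₁ᵀ and E₂ = a₂b₂ᵀ: S₁ = 4·E₁ + 6·E₂, S₂ = 3·E₂, S₃ = 6·E₁; reading off coefficients, c₁ = (4, 0, 6) and c₂ = (6, 3, 0).
Hence T = (1, -3, 1) (x) (1, -1, 0) (x) (4, 0, 6) + (0, 1, 1) (x) (1, 0, 1) (x) (6, 3, 0), so rank(T) ≤ 2.
These bounds meet, so rank(T) = 2.

2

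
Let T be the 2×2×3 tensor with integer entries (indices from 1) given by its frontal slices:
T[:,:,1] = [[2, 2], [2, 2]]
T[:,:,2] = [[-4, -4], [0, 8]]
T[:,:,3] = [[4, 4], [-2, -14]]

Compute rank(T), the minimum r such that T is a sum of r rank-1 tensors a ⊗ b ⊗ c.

Lower bound: the mode-3 unfolding of T (rows indexed by k, columns by (i,j) = (1,1), (1,2), (2,1), (2,2)) is [[2, 2, 2, 2], [-4, -4, 0, 8], [4, 4, -2, -14]].
There the 2×2 minor on rows k ∈ {1, 2}, columns (i,j) ∈ {(1,1), (2,1)} is det [[2, 2], [-4, 0]] = 8 ≠ 0, so this unfolding has rank ≥ 2; CP rank is at least every unfolding rank, so rank(T) ≥ 2. (Flattening ranks never certify an upper bound on CP rank; for that we must actually write T with 2 rank-1 terms.)
Upper bound — finding two terms. Write S_k = T[:,:,k] for the frontal slices: S₁ = [[2, 2], [2, 2]], S₂ = [[-4, -4], [0, 8]], S₃ = [[4, 4], [-2, -14]].
If T = a₁ ⊗ b₁ ⊗ c₁ + a₂ ⊗ b₂ ⊗ c₂ then each S_k = c₁[k]·a₁b₁ᵀ + c₂[k]·a₂b₂ᵀ. S₁ and S₂ are linearly independent, so a₁b₁ᵀ and a₂b₂ᵀ must span the same plane of matrices: they are the rank-1 matrices of the form x·S₁ + y·S₂.
det(x·S₁ + y·S₂) is 16·xy − 32·y² = 16·(x − 2·y)(y), vanishing at (x:y) = (2:1) and (1:0).
M₁ = 2·S₁ + S₂ = [[0, 0], [4, 12]] = 4·(0, 1)(1, 3)ᵀ and M₂ = S₁ = [[2, 2], [2, 2]] = 2·(1, 1)(1, 1)ᵀ, so take a₁ = (0, 1), b₁ = (1, 3), a₂ = (1, 1), b₂ = (1, 1).
Each slice is an integer combination of E₁ = a₁b₁ᵀ and E₂ = a₂b₂ᵀ: S₁ = 2·E₂, S₂ = 4·E₁ − 4·E₂, S₃ = −6·E₁ + 4·E₂; reading off coefficients, c₁ = (0, 4, -6) and c₂ = (2, -4, 4).
Hence T = (0, 1) ⊗ (1, 3) ⊗ (0, 4, -6) + (1, 1) ⊗ (1, 1) ⊗ (2, -4, 4), so rank(T) ≤ 2.
These bounds meet, so rank(T) = 2.
Check entry T[2,1,3] = -2: (1)·(1)·(-6) + (1)·(1)·(4) = -2.

2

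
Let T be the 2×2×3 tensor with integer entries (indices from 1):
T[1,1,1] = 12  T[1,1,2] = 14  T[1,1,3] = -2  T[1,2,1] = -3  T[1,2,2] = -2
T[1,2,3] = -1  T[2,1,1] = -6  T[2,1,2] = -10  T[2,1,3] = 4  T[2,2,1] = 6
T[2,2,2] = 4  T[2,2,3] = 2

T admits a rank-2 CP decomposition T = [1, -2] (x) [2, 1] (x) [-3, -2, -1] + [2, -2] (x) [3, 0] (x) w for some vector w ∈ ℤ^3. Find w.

Subtract the known terms from T to get the rank-1 residual R = [2, -2] (x) [3, 0] (x) w, so R[i,j,k] = a[i]·b[j]·w[k]. Pick indices with nonzero a[1]·b[1] = (2)·(3) = 6. Only the fibre through (1,1,·) is needed: R[1,1,:] = T[1,1,:] − Σₗ aₗ[1]bₗ[1]cₗ = [12, 14, -2] − (1)·(2)·[-3, -2, -1] = [18, 18, 0]. Then w[k] = R[1,1,k] / 6 for each k, giving w = [18, 18, 0] / 6 = [3, 3, 0].

w = [3, 3, 0]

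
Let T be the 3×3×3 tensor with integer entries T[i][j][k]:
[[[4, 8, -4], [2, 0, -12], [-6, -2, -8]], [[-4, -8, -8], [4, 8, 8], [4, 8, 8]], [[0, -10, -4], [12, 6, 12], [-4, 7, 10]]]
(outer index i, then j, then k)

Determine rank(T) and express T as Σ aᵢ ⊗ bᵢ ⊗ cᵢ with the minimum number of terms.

Lower bound: the mode-1 unfolding of T (rows indexed by i, columns by (j,k) = (0,0), (0,1), (0,2), (1,0), (1,1), (1,2), (2,0), (2,1), (2,2)) is [[4, 8, -4, 2, 0, -12, -6, -2, -8], [-4, -8, -8, 4, 8, 8, 4, 8, 8], [0, -10, -4, 12, 6, 12, -4, 7, 10]].
There the 3×3 minor on rows i ∈ {0, 1, 2}, columns (j,k) ∈ {(0,0), (0,1), (0,2)} is det [[4, 8, -4], [-4, -8, -8], [0, -10, -4]] = -480 ≠ 0, so this unfolding has rank ≥ 3; CP rank is at least every unfolding rank, so rank(T) ≥ 3. (This is only a lower bound: in general the CP rank may exceed every unfolding rank, so we still need to exhibit 3 rank-1 terms summing to T.)
Upper bound: T is a sum of 3 rank-1 terms, T = [1, -2, -2] ⊗ [1, -1, -1] ⊗ [2, 4, 4] + [1, 0, 2] ⊗ [1, 2, -2] ⊗ [2, 0, 0] + [2, 0, -1] ⊗ [2, 2, 1] ⊗ [0, 1, -2] (one valid choice — decompositions are not unique — normalised so each a, b is primitive with positive first nonzero entry; check it by expanding all entries), so rank(T) ≤ 3.
These bounds meet, so rank(T) = 3.
Check entry T[2,1,2] = 12: (-2)·(-1)·(4) + (2)·(2)·(0) + (-1)·(2)·(-2) = 12.

rank(T) = 3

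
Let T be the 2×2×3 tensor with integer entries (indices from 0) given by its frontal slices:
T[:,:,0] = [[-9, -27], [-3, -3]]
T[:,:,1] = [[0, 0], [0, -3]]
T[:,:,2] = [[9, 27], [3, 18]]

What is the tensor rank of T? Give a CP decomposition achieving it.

Lower bound: in the mode-3 unfolding of T (rows indexed by k, columns by (i,j)) the 2×2 minor on rows k ∈ {0, 1}, columns (i,j) ∈ {(0,0), (1,1)} is det [[-9, -3], [0, -3]] = 27 ≠ 0, so that unfolding has rank ≥ 2 and hence rank(T) ≥ 2 (CP rank is at least every unfolding rank, though it can be larger).
Upper bound: with S_k = T[:,:,k], the two rank-1 terms a₁b₁ᵀ, a₂b₂ᵀ are the rank-1 members of the pencil x·S₀ + y·S₁.
det(x·S₀ + y·S₁) is −54·x² + 27·xy = (-27)·(2·x − y)(x), vanishing at (x:y) = (1:2) and (0:1).
M₁ = S₀ + 2·S₁ = [[-9, -27], [-3, -9]] = (-3)·(3, 1)(1, 3)ᵀ and M₂ = S₁ = [[0, 0], [0, -3]] = (-3)·(0, 1)(0, 1)ᵀ, so take a₁ = (3, 1), b₁ = (1, 3), a₂ = (0, 1), b₂ = (0, 1).
Each slice is an integer combination of E₁ = a₁b₁ᵀ and E₂ = a₂b₂ᵀ: S₀ = −3·E₁ + 6·E₂, S₁ = −3·E₂, S₂ = 3·E₁ + 9·E₂; reading off coefficients, c₁ = (-3, 0, 3) and c₂ = (6, -3, 9).
Hence T = (3, 1) ⊗ (1, 3) ⊗ (-3, 0, 3) + (0, 1) ⊗ (0, 1) ⊗ (6, -3, 9), so rank(T) ≤ 2.
These bounds meet, so rank(T) = 2.

rank(T) = 2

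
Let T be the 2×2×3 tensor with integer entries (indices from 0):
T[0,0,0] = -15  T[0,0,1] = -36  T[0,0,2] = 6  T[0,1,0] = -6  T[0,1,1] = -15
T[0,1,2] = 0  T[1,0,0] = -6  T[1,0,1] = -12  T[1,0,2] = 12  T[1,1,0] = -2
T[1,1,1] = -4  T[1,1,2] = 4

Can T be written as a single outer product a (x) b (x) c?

The mode-2 unfolding of T (rows indexed by j, columns by (i,k) = (0,0), (0,1), (0,2), (1,0), (1,1), (1,2)) is [[-15, -36, 6, -6, -12, 12], [-6, -15, 0, -2, -4, 4]].
There the 2×2 minor on rows j ∈ {0, 1}, columns (i,k) ∈ {(0,0), (0,1)} is det [[-15, -36], [-6, -15]] = 9 ≠ 0, so this unfolding has rank ≥ 2; CP rank is at least every unfolding rank, so rank(T) ≥ 2.
In particular rank(T) ≥ 2 > 1, so T is not rank-1.

No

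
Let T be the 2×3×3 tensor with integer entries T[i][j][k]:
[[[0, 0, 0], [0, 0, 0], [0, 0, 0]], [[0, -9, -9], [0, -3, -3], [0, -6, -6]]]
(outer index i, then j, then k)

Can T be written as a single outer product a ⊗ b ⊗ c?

Yes

The mode-1 fibre T[:,0,1] = [0, -9] gives a = [0, 1] (primitive direction); the mode-2 fibre T[1,:,1] = [-9, -3, -6] gives b = [3, 1, 2]; then c[k] = T[1,0,k] / (a[1]·b[0]) = [0, -9, -9] / 3 = [0, -3, -3].
Expanding [0, 1] ⊗ [3, 1, 2] ⊗ [0, -3, -3] reproduces all 18 entries of T, so T = [0, 1] ⊗ [3, 1, 2] ⊗ [0, -3, -3] and rank(T) ≤ 1.
Equivalently every frontal slice T[:,:,k] is c[k] times the rank-1 matrix [0, 1] ⊗ [3, 1, 2]. So T has rank 1 (it is nonzero).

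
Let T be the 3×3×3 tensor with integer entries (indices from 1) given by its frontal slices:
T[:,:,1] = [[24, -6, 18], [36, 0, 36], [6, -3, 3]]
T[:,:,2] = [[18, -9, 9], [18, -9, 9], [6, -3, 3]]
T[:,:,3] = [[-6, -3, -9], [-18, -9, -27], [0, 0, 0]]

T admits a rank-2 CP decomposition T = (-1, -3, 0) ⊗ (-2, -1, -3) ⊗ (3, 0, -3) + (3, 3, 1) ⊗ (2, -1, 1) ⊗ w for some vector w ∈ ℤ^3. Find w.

w = (3, 3, 0)

Subtract the known terms from T to get the rank-1 residual R = (3, 3, 1) ⊗ (2, -1, 1) ⊗ w, so R[i,j,k] = a[i]·b[j]·w[k]. Pick indices with nonzero a[1]·b[1] = (3)·(2) = 6. Only the fibre through (1,1,·) is needed: R[1,1,:] = T[1,1,:] − Σₗ aₗ[1]bₗ[1]cₗ = [24, 18, -6] − (-1)·(-2)·(3, 0, -3) = [18, 18, 0]. Then w[k] = R[1,1,k] / 6 for each k, giving w = [18, 18, 0] / 6 = (3, 3, 0).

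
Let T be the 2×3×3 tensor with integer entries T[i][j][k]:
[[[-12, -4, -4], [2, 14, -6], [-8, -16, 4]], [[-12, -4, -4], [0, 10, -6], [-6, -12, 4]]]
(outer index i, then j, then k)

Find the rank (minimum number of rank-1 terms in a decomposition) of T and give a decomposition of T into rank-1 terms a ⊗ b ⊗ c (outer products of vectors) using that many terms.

rank(T) = 3

Lower bound: the mode-3 unfolding of T (rows indexed by k, columns by (i,j) = (0,0), (0,1), (0,2), (1,0), (1,1), (1,2)) is [[-12, 2, -8, -12, 0, -6], [-4, 14, -16, -4, 10, -12], [-4, -6, 4, -4, -6, 4]].
There the 3×3 minor on rows k ∈ {0, 1, 2}, columns (i,j) ∈ {(0,0), (0,1), (1,1)} is det [[-12, 2, 0], [-4, 14, 10], [-4, -6, -6]] = 160 ≠ 0, so this unfolding has rank ≥ 3; CP rank is at least every unfolding rank, so rank(T) ≥ 3. (Unfolding ranks only ever bound the CP rank from below — rank(T) can be strictly larger than all of them — so the matching upper bound has to come from an explicit 3-term decomposition.)
Upper bound: T is a sum of 3 rank-1 terms, T = [1, 1] ⊗ [2, -1, 2] ⊗ [-2, -4, 2] + [1, 1] ⊗ [2, 1, 0] ⊗ [-4, 2, -4] + [2, 1] ⊗ [0, 1, -1] ⊗ [2, 4, 0] (written with every a and b primitive with positive leading entry and the scale carried by c; CP decompositions are not unique, and this one is verified by expanding entrywise), so rank(T) ≤ 3.
These bounds meet, so rank(T) = 3.
Check entry T[1,2,2] = 4: (1)·(2)·(2) + (1)·(0)·(-4) + (1)·(-1)·(0) = 4.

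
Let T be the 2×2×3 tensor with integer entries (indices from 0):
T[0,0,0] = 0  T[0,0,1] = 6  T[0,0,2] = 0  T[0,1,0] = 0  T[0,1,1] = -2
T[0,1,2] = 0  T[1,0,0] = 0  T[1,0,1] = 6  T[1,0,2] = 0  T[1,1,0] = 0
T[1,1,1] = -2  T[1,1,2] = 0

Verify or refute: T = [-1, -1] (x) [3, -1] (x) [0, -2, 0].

Yes

Reconstruct entrywise from the claimed factors. For example, T[0,0,1] = 6 and Σₗ aₗ[0]bₗ[0]cₗ[1] = (-1)·(3)·(-2) = 6; checking all 12 entries, every one matches. The claim holds.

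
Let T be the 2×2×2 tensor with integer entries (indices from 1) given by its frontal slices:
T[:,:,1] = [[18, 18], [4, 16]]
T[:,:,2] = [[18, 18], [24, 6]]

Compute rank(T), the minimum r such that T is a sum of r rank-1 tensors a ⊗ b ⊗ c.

2

Lower bound: the mode-3 unfolding of T (rows indexed by k, columns by (i,j) = (1,1), (1,2), (2,1), (2,2)) is [[18, 18, 4, 16], [18, 18, 24, 6]].
There the 2×2 minor on rows k ∈ {1, 2}, columns (i,j) ∈ {(1,1), (2,1)} is det [[18, 4], [18, 24]] = 360 ≠ 0, so this unfolding has rank ≥ 2; CP rank is at least every unfolding rank, so rank(T) ≥ 2. (Flattening ranks never certify an upper bound on CP rank; for that we must actually write T with 2 rank-1 terms.)
Upper bound — finding two terms. Write S_k = T[:,:,k] for the frontal slices: S₁ = [[18, 18], [4, 16]], S₂ = [[18, 18], [24, 6]].
If T = a₁ ⊗ b₁ ⊗ c₁ + a₂ ⊗ b₂ ⊗ c₂ then each S_k = c₁[k]·a₁b₁ᵀ + c₂[k]·a₂b₂ᵀ. S₁ and S₂ are linearly independent, so a₁b₁ᵀ and a₂b₂ᵀ must span the same plane of matrices: they are the rank-1 matrices of the form x·S₁ + y·S₂.
det(x·S₁ + y·S₂) is 216·x² − 108·xy − 324·y² = 108·(2·x − 3·y)(x + y), vanishing at (x:y) = (3:2) and (1:-1).
M₁ = 3·S₁ + 2·S₂ = [[90, 90], [60, 60]] = 30·[3, 2][1, 1]ᵀ and M₂ = S₁ − S₂ = [[0, 0], [-20, 10]] = (-10)·[0, 1][2, -1]ᵀ, so take a₁ = [3, 2], b₁ = [1, 1], a₂ = [0, 1], b₂ = [2, -1].
Each slice is an integer combination of E₁ = a₁b₁ᵀ and E₂ = a₂b₂ᵀ: S₁ = 6·E₁ − 4·E₂, S₂ = 6·E₁ + 6·E₂; reading off coefficients, c₁ = [6, 6] and c₂ = [-4, 6].
Hence T = [3, 2] ⊗ [1, 1] ⊗ [6, 6] + [0, 1] ⊗ [2, -1] ⊗ [-4, 6], so rank(T) ≤ 2.
These bounds meet, so rank(T) = 2.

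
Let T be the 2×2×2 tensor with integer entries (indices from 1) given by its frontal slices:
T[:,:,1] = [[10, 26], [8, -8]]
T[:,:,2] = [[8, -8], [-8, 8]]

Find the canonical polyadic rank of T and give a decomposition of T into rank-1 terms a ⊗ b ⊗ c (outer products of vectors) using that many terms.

Lower bound: the mode-3 unfolding of T (rows indexed by k, columns by (i,j) = (1,1), (1,2), (2,1), (2,2)) is [[10, 26, 8, -8], [8, -8, -8, 8]].
There the 2×2 minor on rows k ∈ {1, 2}, columns (i,j) ∈ {(1,1), (1,2)} is det [[10, 26], [8, -8]] = -288 ≠ 0, so this unfolding has rank ≥ 2; CP rank is at least every unfolding rank, so rank(T) ≥ 2. (Flattening ranks never certify an upper bound on CP rank; for that we must actually write T with 2 rank-1 terms.)
Upper bound — finding two terms. Write S_k = T[:,:,k] for the frontal slices: S₁ = [[10, 26], [8, -8]], S₂ = [[8, -8], [-8, 8]].
If T = a₁ ⊗ b₁ ⊗ c₁ + a₂ ⊗ b₂ ⊗ c₂ then each S_k = c₁[k]·a₁b₁ᵀ + c₂[k]·a₂b₂ᵀ. S₁ and S₂ are linearly independent, so a₁b₁ᵀ and a₂b₂ᵀ must span the same plane of matrices: they are the rank-1 matrices of the form x·S₁ + y·S₂.
det(x·S₁ + y·S₂) is −288·x² + 288·xy = (-288)·(x − y)(x), vanishing at (x:y) = (1:1) and (0:1).
M₁ = S₁ + S₂ = [[18, 18], [0, 0]] = 18·[1, 0][1, 1]ᵀ and M₂ = S₂ = [[8, -8], [-8, 8]] = 8·[1, -1][1, -1]ᵀ, so take a₁ = [1, 0], b₁ = [1, 1], a₂ = [1, -1], b₂ = [1, -1].
Each slice is an integer combination of E₁ = a₁b₁ᵀ and E₂ = a₂b₂ᵀ: S₁ = 18·E₁ − 8·E₂, S₂ = 8·E₂; reading off coefficients, c₁ = [18, 0] and c₂ = [-8, 8].
Hence T = [1, 0] ⊗ [1, 1] ⊗ [18, 0] + [1, -1] ⊗ [1, -1] ⊗ [-8, 8], so rank(T) ≤ 2.
These bounds meet, so rank(T) = 2.
Check entry T[1,1,2] = 8: (1)·(1)·(0) + (1)·(1)·(8) = 8.

rank(T) = 2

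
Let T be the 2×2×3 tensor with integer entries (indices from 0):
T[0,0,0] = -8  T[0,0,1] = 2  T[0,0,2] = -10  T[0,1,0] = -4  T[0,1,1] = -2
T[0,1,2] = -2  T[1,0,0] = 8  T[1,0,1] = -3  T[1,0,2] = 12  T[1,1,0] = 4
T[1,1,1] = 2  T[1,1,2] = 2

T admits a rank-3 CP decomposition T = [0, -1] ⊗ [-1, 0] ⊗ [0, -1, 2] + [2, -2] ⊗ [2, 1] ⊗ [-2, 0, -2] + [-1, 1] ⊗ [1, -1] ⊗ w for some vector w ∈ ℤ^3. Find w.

Subtract the known terms from T to get the rank-1 residual R = [-1, 1] ⊗ [1, -1] ⊗ w, so R[i,j,k] = a[i]·b[j]·w[k]. Pick indices with nonzero a[0]·b[0] = (-1)·(1) = -1. Only the fibre through (0,0,·) is needed: R[0,0,:] = T[0,0,:] − Σₗ aₗ[0]bₗ[0]cₗ = [-8, 2, -10] − (0)·(-1)·[0, -1, 2] − (2)·(2)·[-2, 0, -2] = [0, 2, -2]. Then w[k] = R[0,0,k] / -1 for each k, giving w = [0, 2, -2] / -1 = [0, -2, 2].

w = [0, -2, 2]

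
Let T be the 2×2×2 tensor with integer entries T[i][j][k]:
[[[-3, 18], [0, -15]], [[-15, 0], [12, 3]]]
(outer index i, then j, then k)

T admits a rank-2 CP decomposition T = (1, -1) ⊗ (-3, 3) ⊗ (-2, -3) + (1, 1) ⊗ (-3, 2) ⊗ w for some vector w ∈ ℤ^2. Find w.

w = (3, -3)

Subtract the known terms from T to get the rank-1 residual R = (1, 1) ⊗ (-3, 2) ⊗ w, so R[i,j,k] = a[i]·b[j]·w[k]. Pick indices with nonzero a[0]·b[0] = (1)·(-3) = -3. Only the fibre through (0,0,·) is needed: R[0,0,:] = T[0,0,:] − Σₗ aₗ[0]bₗ[0]cₗ = [-3, 18] − (1)·(-3)·(-2, -3) = [-9, 9]. Then w[k] = R[0,0,k] / -3 for each k, giving w = [-9, 9] / -3 = (3, -3).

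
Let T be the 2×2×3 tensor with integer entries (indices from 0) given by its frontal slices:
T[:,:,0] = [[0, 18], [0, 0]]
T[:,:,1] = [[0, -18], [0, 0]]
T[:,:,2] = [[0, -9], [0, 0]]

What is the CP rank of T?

1

Lower bound: T ≠ 0 (e.g. T[0,1,0] = 18), so rank(T) ≥ 1.
Upper bound: if T = a (x) b (x) c then every fibre of T is a multiple of the corresponding factor, so read the factors off the fibres through the nonzero entry T[0,1,0] = 18.
The mode-1 fibre T[:,1,0] = [18, 0] gives a = (1, 0) (primitive direction); the mode-2 fibre T[0,:,0] = [0, 18] gives b = (0, 1); then c[k] = T[0,1,k] / (a[0]·b[1]) = [18, -18, -9] / 1 = (18, -18, -9).
Expanding (1, 0) (x) (0, 1) (x) (18, -18, -9) reproduces all 12 entries of T, so T = (1, 0) (x) (0, 1) (x) (18, -18, -9) and rank(T) ≤ 1.
These bounds meet, so rank(T) = 1.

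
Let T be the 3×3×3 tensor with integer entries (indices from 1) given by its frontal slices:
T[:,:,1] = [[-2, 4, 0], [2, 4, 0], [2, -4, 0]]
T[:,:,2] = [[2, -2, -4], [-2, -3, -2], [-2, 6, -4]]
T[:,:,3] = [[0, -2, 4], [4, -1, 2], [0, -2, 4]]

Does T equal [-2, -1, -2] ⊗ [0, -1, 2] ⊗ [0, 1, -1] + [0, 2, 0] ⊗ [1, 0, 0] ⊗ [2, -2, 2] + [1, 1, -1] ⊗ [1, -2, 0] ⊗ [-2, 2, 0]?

Reconstruct entrywise from the claimed factors. For example, T[2,3,2] = -2 and Σₗ aₗ[2]bₗ[3]cₗ[2] = (-1)·(2)·(1) + (2)·(0)·(-2) + (1)·(0)·(2) = -2; checking all 27 entries, every one matches. The claim holds.

Yes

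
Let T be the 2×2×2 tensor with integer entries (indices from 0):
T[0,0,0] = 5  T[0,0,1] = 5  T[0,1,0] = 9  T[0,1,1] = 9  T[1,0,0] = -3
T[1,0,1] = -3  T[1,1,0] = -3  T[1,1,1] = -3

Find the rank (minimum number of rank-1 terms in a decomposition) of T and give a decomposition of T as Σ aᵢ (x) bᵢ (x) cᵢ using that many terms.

rank(T) = 2

Lower bound: the mode-1 unfolding of T (rows indexed by i, columns by (j,k) = (0,0), (0,1), (1,0), (1,1)) is [[5, 5, 9, 9], [-3, -3, -3, -3]].
There the 2×2 minor on rows i ∈ {0, 1}, columns (j,k) ∈ {(0,0), (1,0)} is det [[5, 9], [-3, -3]] = 12 ≠ 0, so this unfolding has rank ≥ 2; CP rank is at least every unfolding rank, so rank(T) ≥ 2. (This is only a lower bound: in general the CP rank may exceed every unfolding rank, so we still need to exhibit 2 rank-1 terms summing to T.)
Upper bound — finding two terms. Every mode-3 slice of T is a multiple of one matrix: T[:,:,k] = c[k]·M with c = [1, 1] and M = [[5, 9], [-3, -3]] (rows indexed by i, columns by j). So it suffices to write M as a sum of two rank-1 matrices.
Splitting M by its rows (i = 0, 1), M = [1, 0][5, 9]ᵀ + [0, 1][-3, -3]ᵀ.
Hence T = [1, 0] (x) [5, 9] (x) [1, 1] + [0, 1] (x) [-3, -3] (x) [1, 1], so rank(T) ≤ 2.
These bounds meet, so rank(T) = 2.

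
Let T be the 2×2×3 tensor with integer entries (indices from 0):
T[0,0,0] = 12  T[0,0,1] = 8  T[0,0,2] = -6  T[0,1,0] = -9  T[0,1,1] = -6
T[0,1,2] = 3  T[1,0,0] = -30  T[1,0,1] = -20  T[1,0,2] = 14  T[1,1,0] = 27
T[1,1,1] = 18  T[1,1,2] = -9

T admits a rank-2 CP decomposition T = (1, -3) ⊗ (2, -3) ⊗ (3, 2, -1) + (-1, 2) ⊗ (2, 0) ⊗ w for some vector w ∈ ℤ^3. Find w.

Subtract the known terms from T to get the rank-1 residual R = (-1, 2) ⊗ (2, 0) ⊗ w, so R[i,j,k] = a[i]·b[j]·w[k]. Pick indices with nonzero a[0]·b[0] = (-1)·(2) = -2. Only the fibre through (0,0,·) is needed: R[0,0,:] = T[0,0,:] − Σₗ aₗ[0]bₗ[0]cₗ = [12, 8, -6] − (1)·(2)·(3, 2, -1) = [6, 4, -4]. Then w[k] = R[0,0,k] / -2 for each k, giving w = [6, 4, -4] / -2 = (-3, -2, 2).

w = (-3, -2, 2)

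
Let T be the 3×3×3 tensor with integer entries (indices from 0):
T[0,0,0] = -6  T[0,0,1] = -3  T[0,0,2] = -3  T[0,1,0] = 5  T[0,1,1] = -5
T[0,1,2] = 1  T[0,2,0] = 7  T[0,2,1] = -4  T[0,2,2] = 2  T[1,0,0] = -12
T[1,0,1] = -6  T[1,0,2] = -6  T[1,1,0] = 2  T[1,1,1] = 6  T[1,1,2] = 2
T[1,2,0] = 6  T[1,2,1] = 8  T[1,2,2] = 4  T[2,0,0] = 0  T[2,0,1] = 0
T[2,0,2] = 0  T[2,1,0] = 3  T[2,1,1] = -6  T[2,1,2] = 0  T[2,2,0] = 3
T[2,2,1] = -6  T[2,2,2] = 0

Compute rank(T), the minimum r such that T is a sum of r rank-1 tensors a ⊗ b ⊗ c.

2

Lower bound: in the mode-2 unfolding of T (rows indexed by j, columns by (i,k)) the 2×2 minor on rows j ∈ {0, 1}, columns (i,k) ∈ {(0,0), (0,1)} is det [[-6, -3], [5, -5]] = 45 ≠ 0, so that unfolding has rank ≥ 2 and hence rank(T) ≥ 2 (CP rank is at least every unfolding rank, though it can be larger).
Upper bound: with S_k = T[:,:,k], the two rank-1 terms a₁b₁ᵀ, a₂b₂ᵀ are the rank-1 members of the pencil x·S₀ + y·S₁.
The 2×2 minor of x·S₀ + y·S₁ on rows {0,1}, columns {0,1} is 48·x² − 72·xy − 48·y² = 24·(x − 2·y)(2·x + y), vanishing at (x:y) = (2:1) and (1:-2).
M₁ = 2·S₀ + S₁ = [[-15, 5, 10], [-30, 10, 20], [0, 0, 0]] = (-5)·(1, 2, 0)(3, -1, -2)ᵀ and M₂ = S₀ − 2·S₁ = [[0, 15, 15], [0, -10, -10], [0, 15, 15]] = 5·(3, -2, 3)(0, 1, 1)ᵀ, so take a₁ = (1, 2, 0), b₁ = (3, -1, -2), a₂ = (3, -2, 3), b₂ = (0, 1, 1).
Each slice is an integer combination of E₁ = a₁b₁ᵀ and E₂ = a₂b₂ᵀ: S₀ = −2·E₁ + E₂, S₁ = −E₁ − 2·E₂, S₂ = −E₁; reading off coefficients, c₁ = (-2, -1, -1) and c₂ = (1, -2, 0).
Hence T = (1, 2, 0) ⊗ (3, -1, -2) ⊗ (-2, -1, -1) + (3, -2, 3) ⊗ (0, 1, 1) ⊗ (1, -2, 0), so rank(T) ≤ 2.
These bounds meet, so rank(T) = 2.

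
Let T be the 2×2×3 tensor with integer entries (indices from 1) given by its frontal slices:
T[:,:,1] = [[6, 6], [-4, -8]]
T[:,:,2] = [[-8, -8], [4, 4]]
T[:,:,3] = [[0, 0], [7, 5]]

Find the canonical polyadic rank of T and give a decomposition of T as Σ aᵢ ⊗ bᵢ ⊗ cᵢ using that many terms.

rank(T) = 3

Lower bound: the mode-3 unfolding of T (rows indexed by k, columns by (i,j) = (1,1), (1,2), (2,1), (2,2)) is [[6, 6, -4, -8], [-8, -8, 4, 4], [0, 0, 7, 5]].
There the 3×3 minor on rows k ∈ {1, 2, 3}, columns (i,j) ∈ {(1,1), (2,1), (2,2)} is det [[6, -4, -8], [-8, 4, 4], [0, 7, 5]] = 240 ≠ 0, so this unfolding has rank ≥ 3; CP rank is at least every unfolding rank, so rank(T) ≥ 3. (Flattening ranks never certify an upper bound on CP rank; for that we must actually write T with 3 rank-1 terms.)
Upper bound: T is a sum of 3 rank-1 terms, T = [0, 1] ⊗ [1, -1] ⊗ [2, 0, 1] + [1, -2] ⊗ [1, 1] ⊗ [4, -4, -2] + [1, 1] ⊗ [1, 1] ⊗ [2, -4, 2] (written with every a and b primitive with positive leading entry and the scale carried by c; CP decompositions are not unique, and this one is verified by expanding entrywise), so rank(T) ≤ 3.
These bounds meet, so rank(T) = 3.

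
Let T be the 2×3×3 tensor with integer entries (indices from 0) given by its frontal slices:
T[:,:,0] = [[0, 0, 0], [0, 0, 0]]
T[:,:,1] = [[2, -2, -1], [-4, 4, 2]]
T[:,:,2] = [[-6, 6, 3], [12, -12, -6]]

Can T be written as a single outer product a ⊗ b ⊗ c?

Yes

If T = a ⊗ b ⊗ c then every fibre of T is a multiple of the corresponding factor, so read the factors off the fibres through the nonzero entry T[0,0,1] = 2.
The mode-1 fibre T[:,0,1] = [2, -4] gives a = [1, -2] (primitive direction); the mode-2 fibre T[0,:,1] = [2, -2, -1] gives b = [2, -2, -1]; then c[k] = T[0,0,k] / (a[0]·b[0]) = [0, 2, -6] / 2 = [0, 1, -3].
Expanding [1, -2] ⊗ [2, -2, -1] ⊗ [0, 1, -3] reproduces all 18 entries of T, so T = [1, -2] ⊗ [2, -2, -1] ⊗ [0, 1, -3] and rank(T) ≤ 1.
Equivalently every frontal slice T[:,:,k] is c[k] times the rank-1 matrix [1, -2] ⊗ [2, -2, -1]. So T has rank 1 (it is nonzero).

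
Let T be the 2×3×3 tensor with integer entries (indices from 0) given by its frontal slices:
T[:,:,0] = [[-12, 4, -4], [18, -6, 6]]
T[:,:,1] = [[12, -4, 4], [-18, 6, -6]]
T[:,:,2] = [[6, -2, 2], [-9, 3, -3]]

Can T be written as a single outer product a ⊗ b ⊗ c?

If T = a ⊗ b ⊗ c then every fibre of T is a multiple of the corresponding factor, so read the factors off the fibres through the nonzero entry T[0,0,0] = -12.
The mode-1 fibre T[:,0,0] = [-12, 18] gives a = (2, -3) (primitive direction); the mode-2 fibre T[0,:,0] = [-12, 4, -4] gives b = (3, -1, 1); then c[k] = T[0,0,k] / (a[0]·b[0]) = [-12, 12, 6] / 6 = (-2, 2, 1).
Expanding (2, -3) ⊗ (3, -1, 1) ⊗ (-2, 2, 1) reproduces all 18 entries of T, so T = (2, -3) ⊗ (3, -1, 1) ⊗ (-2, 2, 1) and rank(T) ≤ 1.
Equivalently every frontal slice T[:,:,k] is c[k] times the rank-1 matrix (2, -3) ⊗ (3, -1, 1). So T has rank 1 (it is nonzero).

Yes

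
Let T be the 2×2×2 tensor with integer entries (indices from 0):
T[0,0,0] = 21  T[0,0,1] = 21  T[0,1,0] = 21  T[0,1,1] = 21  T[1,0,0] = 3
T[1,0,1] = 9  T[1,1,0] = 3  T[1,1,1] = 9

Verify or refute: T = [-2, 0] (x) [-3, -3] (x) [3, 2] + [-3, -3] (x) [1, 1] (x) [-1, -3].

Yes

Reconstruct entrywise from the claimed factors. For example, T[0,0,0] = 21 and Σₗ aₗ[0]bₗ[0]cₗ[0] = (-2)·(-3)·(3) + (-3)·(1)·(-1) = 21; checking all 8 entries, every one matches. The claim holds.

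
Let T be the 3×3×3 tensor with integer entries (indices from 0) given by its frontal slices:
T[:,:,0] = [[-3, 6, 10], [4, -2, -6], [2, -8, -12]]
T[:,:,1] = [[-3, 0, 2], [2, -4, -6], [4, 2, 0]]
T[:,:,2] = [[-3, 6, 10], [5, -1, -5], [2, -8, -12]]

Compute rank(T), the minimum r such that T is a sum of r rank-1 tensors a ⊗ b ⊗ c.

Lower bound: the mode-1 unfolding of T (rows indexed by i, columns by (j,k) = (0,0), (0,1), (0,2), (1,0), (1,1), (1,2), (2,0), (2,1), (2,2)) is [[-3, -3, -3, 6, 0, 6, 10, 2, 10], [4, 2, 5, -2, -4, -1, -6, -6, -5], [2, 4, 2, -8, 2, -8, -12, 0, -12]].
There the 3×3 minor on rows i ∈ {0, 1, 2}, columns (j,k) ∈ {(0,0), (0,1), (0,2)} is det [[-3, -3, -3], [4, 2, 5], [2, 4, 2]] = 6 ≠ 0, so this unfolding has rank ≥ 3; CP rank is at least every unfolding rank, so rank(T) ≥ 3. (Unfolding ranks only ever bound the CP rank from below — rank(T) can be strictly larger than all of them — so the matching upper bound has to come from an explicit 3-term decomposition.)
Upper bound: T is a sum of 3 rank-1 terms, T = [0, 1, 0] ⊗ [1, 1, 1] ⊗ [-2, 2, -1] + [1, -1, -1] ⊗ [1, -1, -2] ⊗ [-4, -2, -4] + [1, 2, -2] ⊗ [1, 2, 2] ⊗ [1, -1, 1] (one valid choice — decompositions are not unique — normalised so each a, b is primitive with positive first nonzero entry; check it by expanding all entries), so rank(T) ≤ 3.
These bounds meet, so rank(T) = 3.

3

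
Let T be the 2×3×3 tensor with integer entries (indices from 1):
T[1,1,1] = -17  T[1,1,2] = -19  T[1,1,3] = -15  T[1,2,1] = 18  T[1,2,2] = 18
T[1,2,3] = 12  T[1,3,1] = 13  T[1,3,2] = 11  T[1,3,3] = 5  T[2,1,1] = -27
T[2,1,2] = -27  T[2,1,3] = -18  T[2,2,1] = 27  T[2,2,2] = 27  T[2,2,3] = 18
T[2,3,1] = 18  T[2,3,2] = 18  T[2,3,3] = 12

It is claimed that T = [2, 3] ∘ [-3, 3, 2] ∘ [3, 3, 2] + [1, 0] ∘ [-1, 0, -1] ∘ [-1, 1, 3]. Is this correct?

Reconstruct entrywise from the claimed factors. For example, T[2,2,2] = 27 and Σₗ aₗ[2]bₗ[2]cₗ[2] = (3)·(3)·(3) + (0)·(0)·(1) = 27; checking all 18 entries, every one matches. The claim holds.

Yes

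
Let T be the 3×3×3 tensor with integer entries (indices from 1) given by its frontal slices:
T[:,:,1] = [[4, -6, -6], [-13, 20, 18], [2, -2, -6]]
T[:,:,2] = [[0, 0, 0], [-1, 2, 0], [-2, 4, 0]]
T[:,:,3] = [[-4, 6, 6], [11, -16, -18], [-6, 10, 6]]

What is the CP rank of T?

Lower bound: the mode-3 unfolding of T (rows indexed by k, columns by (i,j) = (1,1), (1,2), (1,3), (2,1), (2,2), (2,3), (3,1), (3,2), (3,3)) is [[4, -6, -6, -13, 20, 18, 2, -2, -6], [0, 0, 0, -1, 2, 0, -2, 4, 0], [-4, 6, 6, 11, -16, -18, -6, 10, 6]].
There the 2×2 minor on rows k ∈ {1, 2}, columns (i,j) ∈ {(1,1), (2,1)} is det [[4, -13], [0, -1]] = -4 ≠ 0, so this unfolding has rank ≥ 2; CP rank is at least every unfolding rank, so rank(T) ≥ 2. (Unfolding ranks only ever bound the CP rank from below — rank(T) can be strictly larger than all of them — so the matching upper bound has to come from an explicit 2-term decomposition.)
Upper bound — finding two terms. Write S_k = T[:,:,k] for the frontal slices: S₁ = [[4, -6, -6], [-13, 20, 18], [2, -2, -6]], S₂ = [[0, 0, 0], [-1, 2, 0], [-2, 4, 0]], S₃ = [[-4, 6, 6], [11, -16, -18], [-6, 10, 6]].
If T = a₁ ⊗ b₁ ⊗ c₁ + a₂ ⊗ b₂ ⊗ c₂ then each S_k = c₁[k]·a₁b₁ᵀ + c₂[k]·a₂b₂ᵀ. S₁ and S₂ are linearly independent, so a₁b₁ᵀ and a₂b₂ᵀ must span the same plane of matrices: they are the rank-1 matrices of the form x·S₁ + y·S₂.
The 2×2 minor of x·S₁ + y·S₂ on rows {1,2}, columns {1,2} is 2·x² + 2·xy = 2·(x + y)(x), vanishing at (x:y) = (1:-1) and (0:1).
M₁ = S₁ − S₂ = [[4, -6, -6], [-12, 18, 18], [4, -6, -6]] = 2·[1, -3, 1][2, -3, -3]ᵀ and M₂ = S₂ = [[0, 0, 0], [-1, 2, 0], [-2, 4, 0]] = −[0, 1, 2][1, -2, 0]ᵀ, so take a₁ = [1, -3, 1], b₁ = [2, -3, -3], a₂ = [0, 1, 2], b₂ = [1, -2, 0].
Each slice is an integer combination of E₁ = a₁b₁ᵀ and E₂ = a₂b₂ᵀ: S₁ = 2·E₁ − E₂, S₂ = −E₂, S₃ = −2·E₁ − E₂; reading off coefficients, c₁ = [2, 0, -2] and c₂ = [-1, -1, -1].
Hence T = [1, -3, 1] ⊗ [2, -3, -3] ⊗ [2, 0, -2] + [0, 1, 2] ⊗ [1, -2, 0] ⊗ [-1, -1, -1], so rank(T) ≤ 2.
These bounds meet, so rank(T) = 2.

2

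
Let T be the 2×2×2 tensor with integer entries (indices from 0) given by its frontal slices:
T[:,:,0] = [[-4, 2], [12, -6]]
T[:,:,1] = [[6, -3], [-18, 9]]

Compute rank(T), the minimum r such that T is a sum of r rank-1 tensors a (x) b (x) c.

1

Lower bound: T ≠ 0 (e.g. T[0,0,0] = -4), so rank(T) ≥ 1.
Upper bound: the mode-1 fibre T[:,0,0] = [-4, 12] gives a = [1, -3] (primitive direction); the mode-2 fibre T[0,:,0] = [-4, 2] gives b = [2, -1]; then c[k] = T[0,0,k] / (a[0]·b[0]) = [-4, 6] / 2 = [-2, 3].
Expanding [1, -3] (x) [2, -1] (x) [-2, 3] reproduces all 8 entries of T, so T = [1, -3] (x) [2, -1] (x) [-2, 3] and rank(T) ≤ 1.
These bounds meet, so rank(T) = 1.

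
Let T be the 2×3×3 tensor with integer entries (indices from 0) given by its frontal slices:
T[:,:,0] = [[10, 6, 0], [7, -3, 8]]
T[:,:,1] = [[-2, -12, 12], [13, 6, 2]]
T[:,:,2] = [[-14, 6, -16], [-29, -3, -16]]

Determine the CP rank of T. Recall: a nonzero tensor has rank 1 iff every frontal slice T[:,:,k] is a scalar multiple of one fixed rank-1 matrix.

2

Lower bound: in the mode-1 unfolding of T (rows indexed by i, columns by (j,k)) the 2×2 minor on rows i ∈ {0, 1}, columns (j,k) ∈ {(0,0), (0,1)} is det [[10, -2], [7, 13]] = 144 ≠ 0, so that unfolding has rank ≥ 2 and hence rank(T) ≥ 2 (CP rank is at least every unfolding rank, though it can be larger).
Upper bound: with S_k = T[:,:,k], the two rank-1 terms a₁b₁ᵀ, a₂b₂ᵀ are the rank-1 members of the pencil x·S₀ + y·S₁.
The 2×2 minor of x·S₀ + y·S₁ on rows {0,1}, columns {0,1} is −72·x² + 72·xy + 144·y² = (-72)·(x − 2·y)(x + y), vanishing at (x:y) = (2:1) and (1:-1).
M₁ = 2·S₀ + S₁ = [[18, 0, 12], [27, 0, 18]] = 3·(2, 3)(3, 0, 2)ᵀ and M₂ = S₀ − S₁ = [[12, 18, -12], [-6, -9, 6]] = 3·(2, -1)(2, 3, -2)ᵀ, so take a₁ = (2, 3), b₁ = (3, 0, 2), a₂ = (2, -1), b₂ = (2, 3, -2).
Each slice is an integer combination of E₁ = a₁b₁ᵀ and E₂ = a₂b₂ᵀ: S₀ = E₁ + E₂, S₁ = E₁ − 2·E₂, S₂ = −3·E₁ + E₂; reading off coefficients, c₁ = (1, 1, -3) and c₂ = (1, -2, 1).
Hence T = (2, 3) ⊗ (3, 0, 2) ⊗ (1, 1, -3) + (2, -1) ⊗ (2, 3, -2) ⊗ (1, -2, 1), so rank(T) ≤ 2.
These bounds meet, so rank(T) = 2.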